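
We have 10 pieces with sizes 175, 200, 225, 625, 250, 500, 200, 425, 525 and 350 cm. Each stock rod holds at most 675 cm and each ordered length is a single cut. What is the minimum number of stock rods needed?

Total = 625 + 525 + 500 + 425 + 350 + 250 + 225 + 200 + 200 + 175 = 3475 cm.
Lower bound: ⌈3475/675⌉ = 6 stock rods.
A packing using 6 stock rods:
  stock rod 1: 625 = 625
  stock rod 2: 525 = 525
  stock rod 3: 500 + 175 = 675
  stock rod 4: 425 + 250 = 675
  stock rod 5: 350 + 225 = 575
  stock rod 6: 200 + 200 = 400
This matches the lower bound, so 6 is optimal.

6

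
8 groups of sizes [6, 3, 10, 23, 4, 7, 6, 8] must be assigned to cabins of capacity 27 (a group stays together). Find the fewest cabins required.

Total = 23 + 10 + 8 + 7 + 6 + 6 + 4 + 3 = 67.
Lower bound: ⌈67/27⌉ = 3 cabins.
A packing using 3 cabins:
  cabin 1: 23 + 4 = 27
  cabin 2: 10 + 8 + 7 = 25
  cabin 3: 6 + 6 + 3 = 15
This matches the lower bound, so 3 is optimal.

3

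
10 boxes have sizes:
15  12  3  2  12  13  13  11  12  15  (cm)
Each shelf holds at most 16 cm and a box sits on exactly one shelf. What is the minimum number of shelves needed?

8

Total = 15 + 15 + 13 + 13 + 12 + 12 + 12 + 11 + 3 + 2 = 108 cm.
Lower bound: ⌈108/16⌉ = 7 shelves.
Also, 8 boxes each exceed 8 cm, and no two of those can share a shelf, so at least 8 shelves are needed.
A packing using 8 shelves:
  shelf 1: 15 = 15
  shelf 2: 15 = 15
  shelf 3: 13 + 3 = 16
  shelf 4: 13 + 2 = 15
  shelf 5: 12 = 12
  shelf 6: 12 = 12
  shelf 7: 12 = 12
  shelf 8: 11 = 11
This matches the lower bound, so 8 is optimal.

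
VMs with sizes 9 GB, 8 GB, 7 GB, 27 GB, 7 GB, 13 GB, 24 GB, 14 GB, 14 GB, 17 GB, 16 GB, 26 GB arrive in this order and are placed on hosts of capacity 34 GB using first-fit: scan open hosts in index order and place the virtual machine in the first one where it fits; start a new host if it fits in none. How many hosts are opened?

  9 → host 1 (new)  [load 9/34]
  8 → host 1  [load 17/34]
  7 → host 1  [load 24/34]
  27 → host 2 (new)  [load 27/34]
  7 → host 1  [load 31/34]
  13 → host 3 (new)  [load 13/34]
  24 → host 4 (new)  [load 24/34]
  14 → host 3  [load 27/34]
  14 → host 5 (new)  [load 14/34]
  17 → host 5  [load 31/34]
  16 → host 6 (new)  [load 16/34]
  26 → host 7 (new)  [load 26/34]
7 hosts opened.

7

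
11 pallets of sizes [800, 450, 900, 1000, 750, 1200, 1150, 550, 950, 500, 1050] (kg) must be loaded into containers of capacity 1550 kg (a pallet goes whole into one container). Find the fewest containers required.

7

Total = 1200 + 1150 + 1050 + 1000 + 950 + 900 + 800 + 750 + 550 + 500 + 450 = 9300 kg.
Lower bound: ⌈9300/1550⌉ = 6 containers.
Also, 7 pallets each exceed 775 kg, and no two of those can share a container, so at least 7 containers are needed.
A packing using 7 containers:
  container 1: 1200 = 1200
  container 2: 1150 = 1150
  container 3: 1050 + 500 = 1550
  container 4: 1000 + 550 = 1550
  container 5: 950 + 450 = 1400
  container 6: 900 = 900
  container 7: 800 + 750 = 1550
This matches the lower bound, so 7 is optimal.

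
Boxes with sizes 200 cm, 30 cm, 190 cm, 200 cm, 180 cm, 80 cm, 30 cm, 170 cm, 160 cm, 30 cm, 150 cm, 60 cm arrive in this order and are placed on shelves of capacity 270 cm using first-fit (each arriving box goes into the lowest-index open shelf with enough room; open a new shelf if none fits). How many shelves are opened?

  200 → shelf 1 (new)  [load 200/270]
  30 → shelf 1  [load 230/270]
  190 → shelf 2 (new)  [load 190/270]
  200 → shelf 3 (new)  [load 200/270]
  180 → shelf 4 (new)  [load 180/270]
  80 → shelf 2  [load 270/270]
  30 → shelf 1  [load 260/270]
  170 → shelf 5 (new)  [load 170/270]
  160 → shelf 6 (new)  [load 160/270]
  30 → shelf 3  [load 230/270]
  150 → shelf 7 (new)  [load 150/270]
  60 → shelf 4  [load 240/270]
7 shelves opened.

7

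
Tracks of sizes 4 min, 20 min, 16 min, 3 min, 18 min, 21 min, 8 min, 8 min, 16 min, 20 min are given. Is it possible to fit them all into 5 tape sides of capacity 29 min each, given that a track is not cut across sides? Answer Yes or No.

Total = 134 min; ⌈134/29⌉ = 5.
6 tracks each exceed half the capacity and cannot share a side, forcing at least 6 tape sides.
At least 6 tape sides are required, but only 5 are allowed.

No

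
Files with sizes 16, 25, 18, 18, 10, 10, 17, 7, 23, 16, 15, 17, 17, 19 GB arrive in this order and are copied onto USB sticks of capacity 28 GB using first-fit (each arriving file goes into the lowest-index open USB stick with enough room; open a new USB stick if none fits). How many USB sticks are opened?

  16 → USB stick 1 (new)  [load 16/28]
  25 → USB stick 2 (new)  [load 25/28]
  18 → USB stick 3 (new)  [load 18/28]
  18 → USB stick 4 (new)  [load 18/28]
  10 → USB stick 1  [load 26/28]
  10 → USB stick 3  [load 28/28]
  17 → USB stick 5 (new)  [load 17/28]
  7 → USB stick 4  [load 25/28]
  23 → USB stick 6 (new)  [load 23/28]
  16 → USB stick 7 (new)  [load 16/28]
  15 → USB stick 8 (new)  [load 15/28]
  17 → USB stick 9 (new)  [load 17/28]
  17 → USB stick 10 (new)  [load 17/28]
  19 → USB stick 11 (new)  [load 19/28]
11 USB sticks opened.

11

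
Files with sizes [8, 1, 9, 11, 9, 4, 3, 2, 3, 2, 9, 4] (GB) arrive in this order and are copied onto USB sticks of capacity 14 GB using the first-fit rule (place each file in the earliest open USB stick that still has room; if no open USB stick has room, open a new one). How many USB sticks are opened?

  8 → USB stick 1 (new)  [load 8/14]
  1 → USB stick 1  [load 9/14]
  9 → USB stick 2 (new)  [load 9/14]
  11 → USB stick 3 (new)  [load 11/14]
  9 → USB stick 4 (new)  [load 9/14]
  4 → USB stick 1  [load 13/14]
  3 → USB stick 2  [load 12/14]
  2 → USB stick 2  [load 14/14]
  3 → USB stick 3  [load 14/14]
  2 → USB stick 4  [load 11/14]
  9 → USB stick 5 (new)  [load 9/14]
  4 → USB stick 5  [load 13/14]
5 USB sticks opened.

5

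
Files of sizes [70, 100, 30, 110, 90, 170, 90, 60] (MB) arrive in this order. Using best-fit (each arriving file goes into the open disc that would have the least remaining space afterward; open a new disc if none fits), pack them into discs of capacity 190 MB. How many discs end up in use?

5

  70 → disc 1 (new)  [load 70/190]
  100 → disc 1  [load 170/190]
  30 → disc 2 (new)  [load 30/190]
  110 → disc 2  [load 140/190]
  90 → disc 3 (new)  [load 90/190]
  170 → disc 4 (new)  [load 170/190]
  90 → disc 3  [load 180/190]
  60 → disc 5 (new)  [load 60/190]
5 discs opened.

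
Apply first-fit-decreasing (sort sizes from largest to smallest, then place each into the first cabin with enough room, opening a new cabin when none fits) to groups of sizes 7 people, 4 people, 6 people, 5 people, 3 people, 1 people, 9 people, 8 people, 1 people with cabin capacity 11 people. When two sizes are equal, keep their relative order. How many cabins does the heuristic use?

Sorted descending: 9, 8, 7, 6, 5, 4, 3, 1, 1.
  9 → cabin 1 (new)  [load 9/11]
  8 → cabin 2 (new)  [load 8/11]
  7 → cabin 3 (new)  [load 7/11]
  6 → cabin 4 (new)  [load 6/11]
  5 → cabin 4  [load 11/11]
  4 → cabin 3  [load 11/11]
  3 → cabin 2  [load 11/11]
  1 → cabin 1  [load 10/11]
  1 → cabin 1  [load 11/11]
4 cabins opened.

4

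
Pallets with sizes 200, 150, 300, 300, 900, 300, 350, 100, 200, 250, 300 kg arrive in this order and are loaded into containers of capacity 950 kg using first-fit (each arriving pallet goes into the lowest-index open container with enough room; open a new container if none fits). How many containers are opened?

4

  200 → container 1 (new)  [load 200/950]
  150 → container 1  [load 350/950]
  300 → container 1  [load 650/950]
  300 → container 1  [load 950/950]
  900 → container 2 (new)  [load 900/950]
  300 → container 3 (new)  [load 300/950]
  350 → container 3  [load 650/950]
  100 → container 3  [load 750/950]
  200 → container 3  [load 950/950]
  250 → container 4 (new)  [load 250/950]
  300 → container 4  [load 550/950]
4 containers opened.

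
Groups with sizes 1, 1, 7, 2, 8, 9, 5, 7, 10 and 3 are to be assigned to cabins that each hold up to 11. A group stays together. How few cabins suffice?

6

Total = 10 + 9 + 8 + 7 + 7 + 5 + 3 + 2 + 1 + 1 = 53.
Lower bound: ⌈53/11⌉ = 5 cabins.
A packing using 6 cabins:
  cabin 1: 10 + 1 = 11
  cabin 2: 9 + 2 = 11
  cabin 3: 8 + 3 = 11
  cabin 4: 7 + 1 = 8
  cabin 5: 7 = 7
  cabin 6: 5 = 5
No arrangement into 5 cabins stays within capacity, so 6 is optimal.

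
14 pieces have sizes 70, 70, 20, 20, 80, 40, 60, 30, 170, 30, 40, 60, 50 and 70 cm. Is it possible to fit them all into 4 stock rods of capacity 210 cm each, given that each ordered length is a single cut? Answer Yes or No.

Yes

A valid assignment using 4 stock rods:
  stock rod 1: 170 + 40 = 210
  stock rod 2: 80 + 70 + 60 = 210
  stock rod 3: 70 + 70 + 60 = 200
  stock rod 4: 50 + 40 + 30 + 30 + 20 + 20 = 190
Every load is within 210 cm, so 4 stock rods suffice.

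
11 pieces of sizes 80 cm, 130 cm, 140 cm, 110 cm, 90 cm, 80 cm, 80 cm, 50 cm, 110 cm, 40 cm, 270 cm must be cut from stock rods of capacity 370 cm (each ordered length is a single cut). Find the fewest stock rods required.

4

Total = 270 + 140 + 130 + 110 + 110 + 90 + 80 + 80 + 80 + 50 + 40 = 1180 cm.
Lower bound: ⌈1180/370⌉ = 4 stock rods.
A packing using 4 stock rods:
  stock rod 1: 270 + 90 = 360
  stock rod 2: 140 + 130 + 80 = 350
  stock rod 3: 110 + 110 + 80 + 50 = 350
  stock rod 4: 80 + 40 = 120
This matches the lower bound, so 4 is optimal.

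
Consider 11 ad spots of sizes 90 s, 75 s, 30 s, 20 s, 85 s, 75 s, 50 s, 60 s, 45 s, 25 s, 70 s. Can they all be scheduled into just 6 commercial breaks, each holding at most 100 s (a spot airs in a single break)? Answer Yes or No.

No

Total = 625 s; ⌈625/100⌉ = 7.
At least 7 commercial breaks are required, but only 6 are allowed.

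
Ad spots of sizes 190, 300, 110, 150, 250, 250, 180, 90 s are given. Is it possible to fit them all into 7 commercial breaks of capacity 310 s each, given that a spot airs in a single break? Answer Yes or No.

A valid assignment using 6 commercial breaks:
  break 1: 300 = 300
  break 2: 250 = 250
  break 3: 250 = 250
  break 4: 190 + 110 = 300
  break 5: 180 + 90 = 270
  break 6: 150 = 150
That uses only 6 ≤ 7, so 7 commercial breaks are enough.

Yes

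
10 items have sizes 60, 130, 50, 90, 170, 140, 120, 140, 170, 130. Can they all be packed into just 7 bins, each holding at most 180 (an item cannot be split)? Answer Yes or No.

Total = 1200; ⌈1200/180⌉ = 7.
The bound of 7 does not rule out 7, but exhaustive search shows no assignment into 7 bins of capacity 180 exists — the minimum is 8.

No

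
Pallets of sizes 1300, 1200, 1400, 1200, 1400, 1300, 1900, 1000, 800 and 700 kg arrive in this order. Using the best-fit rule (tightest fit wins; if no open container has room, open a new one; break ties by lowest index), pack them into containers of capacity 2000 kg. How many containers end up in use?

8

  1300 → container 1 (new)  [load 1300/2000]
  1200 → container 2 (new)  [load 1200/2000]
  1400 → container 3 (new)  [load 1400/2000]
  1200 → container 4 (new)  [load 1200/2000]
  1400 → container 5 (new)  [load 1400/2000]
  1300 → container 6 (new)  [load 1300/2000]
  1900 → container 7 (new)  [load 1900/2000]
  1000 → container 8 (new)  [load 1000/2000]
  800 → container 2  [load 2000/2000]
  700 → container 1  [load 2000/2000]
8 containers opened.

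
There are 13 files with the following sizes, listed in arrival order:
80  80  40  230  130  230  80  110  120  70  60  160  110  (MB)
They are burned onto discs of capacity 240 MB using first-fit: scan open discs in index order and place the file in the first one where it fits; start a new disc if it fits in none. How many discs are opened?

7

  80 → disc 1 (new)  [load 80/240]
  80 → disc 1  [load 160/240]
  40 → disc 1  [load 200/240]
  230 → disc 2 (new)  [load 230/240]
  130 → disc 3 (new)  [load 130/240]
  230 → disc 4 (new)  [load 230/240]
  80 → disc 3  [load 210/240]
  110 → disc 5 (new)  [load 110/240]
  120 → disc 5  [load 230/240]
  70 → disc 6 (new)  [load 70/240]
  60 → disc 6  [load 130/240]
  160 → disc 7 (new)  [load 160/240]
  110 → disc 6  [load 240/240]
7 discs opened.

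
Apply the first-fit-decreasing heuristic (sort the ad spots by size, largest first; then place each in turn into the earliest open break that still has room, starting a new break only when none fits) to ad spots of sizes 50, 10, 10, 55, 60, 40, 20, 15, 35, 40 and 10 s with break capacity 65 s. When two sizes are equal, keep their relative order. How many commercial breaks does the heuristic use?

Sorted descending: 60, 55, 50, 40, 40, 35, 20, 15, 10, 10, 10.
  60 → break 1 (new)  [load 60/65]
  55 → break 2 (new)  [load 55/65]
  50 → break 3 (new)  [load 50/65]
  40 → break 4 (new)  [load 40/65]
  40 → break 5 (new)  [load 40/65]
  35 → break 6 (new)  [load 35/65]
  20 → break 4  [load 60/65]
  15 → break 3  [load 65/65]
  10 → break 2  [load 65/65]
  10 → break 5  [load 50/65]
  10 → break 5  [load 60/65]
6 commercial breaks opened.

6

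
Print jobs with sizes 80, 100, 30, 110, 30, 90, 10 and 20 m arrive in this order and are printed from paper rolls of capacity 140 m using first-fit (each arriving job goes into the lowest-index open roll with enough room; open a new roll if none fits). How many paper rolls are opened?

4

  80 → roll 1 (new)  [load 80/140]
  100 → roll 2 (new)  [load 100/140]
  30 → roll 1  [load 110/140]
  110 → roll 3 (new)  [load 110/140]
  30 → roll 1  [load 140/140]
  90 → roll 4 (new)  [load 90/140]
  10 → roll 2  [load 110/140]
  20 → roll 2  [load 130/140]
4 paper rolls opened.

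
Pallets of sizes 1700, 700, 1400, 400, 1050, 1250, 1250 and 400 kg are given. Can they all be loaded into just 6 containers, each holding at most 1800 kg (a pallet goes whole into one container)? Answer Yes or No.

Yes

A valid assignment using 5 containers:
  container 1: 1700 = 1700
  container 2: 1400 + 400 = 1800
  container 3: 1250 + 400 = 1650
  container 4: 1250 = 1250
  container 5: 1050 + 700 = 1750
That uses only 5 ≤ 6, so 6 containers are enough.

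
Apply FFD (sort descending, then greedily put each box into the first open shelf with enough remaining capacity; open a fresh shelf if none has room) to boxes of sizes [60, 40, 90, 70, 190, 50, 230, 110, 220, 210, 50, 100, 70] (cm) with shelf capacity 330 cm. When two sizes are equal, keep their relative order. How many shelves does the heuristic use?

5

Sorted descending: 230, 220, 210, 190, 110, 100, 90, 70, 70, 60, 50, 50, 40.
  230 → shelf 1 (new)  [load 230/330]
  220 → shelf 2 (new)  [load 220/330]
  210 → shelf 3 (new)  [load 210/330]
  190 → shelf 4 (new)  [load 190/330]
  110 → shelf 2  [load 330/330]
  100 → shelf 1  [load 330/330]
  90 → shelf 3  [load 300/330]
  70 → shelf 4  [load 260/330]
  70 → shelf 4  [load 330/330]
  60 → shelf 5 (new)  [load 60/330]
  50 → shelf 5  [load 110/330]
  50 → shelf 5  [load 160/330]
  40 → shelf 5  [load 200/330]
5 shelves opened.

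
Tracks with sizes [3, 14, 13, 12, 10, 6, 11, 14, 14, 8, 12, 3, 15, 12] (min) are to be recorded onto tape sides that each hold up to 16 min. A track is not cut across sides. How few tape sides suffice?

11

Total = 15 + 14 + 14 + 14 + 13 + 12 + 12 + 12 + 11 + 10 + 8 + 6 + 3 + 3 = 147 min.
Lower bound: ⌈147/16⌉ = 10 tape sides.
A packing using 11 tape sides:
  side 1: 15 = 15
  side 2: 14 = 14
  side 3: 14 = 14
  side 4: 14 = 14
  side 5: 13 + 3 = 16
  side 6: 12 + 3 = 15
  side 7: 12 = 12
  side 8: 12 = 12
  side 9: 11 = 11
  side 10: 10 + 6 = 16
  side 11: 8 = 8
No arrangement into 10 tape sides stays within capacity, so 11 is optimal.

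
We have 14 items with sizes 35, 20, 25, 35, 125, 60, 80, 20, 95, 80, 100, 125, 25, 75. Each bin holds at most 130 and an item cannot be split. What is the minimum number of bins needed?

Total = 125 + 125 + 100 + 95 + 80 + 80 + 75 + 60 + 35 + 35 + 25 + 25 + 20 + 20 = 900.
Lower bound: ⌈900/130⌉ = 7 bins.
A packing using 8 bins:
  bin 1: 125 = 125
  bin 2: 125 = 125
  bin 3: 100 + 25 = 125
  bin 4: 95 + 35 = 130
  bin 5: 80 + 35 = 115
  bin 6: 80 + 25 + 20 = 125
  bin 7: 75 + 20 = 95
  bin 8: 60 = 60
No arrangement into 7 bins stays within capacity, so 8 is optimal.

8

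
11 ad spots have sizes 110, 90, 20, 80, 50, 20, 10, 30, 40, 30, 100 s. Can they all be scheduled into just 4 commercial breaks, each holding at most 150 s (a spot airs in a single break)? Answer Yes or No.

Yes

A valid assignment using 4 commercial breaks:
  break 1: 110 + 40 = 150
  break 2: 100 + 50 = 150
  break 3: 90 + 30 + 30 = 150
  break 4: 80 + 20 + 20 + 10 = 130
Every load is within 150 s, so 4 commercial breaks suffice.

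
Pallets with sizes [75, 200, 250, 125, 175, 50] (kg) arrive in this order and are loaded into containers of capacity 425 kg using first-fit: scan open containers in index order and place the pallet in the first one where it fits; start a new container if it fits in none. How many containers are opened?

3

  75 → container 1 (new)  [load 75/425]
  200 → container 1  [load 275/425]
  250 → container 2 (new)  [load 250/425]
  125 → container 1  [load 400/425]
  175 → container 2  [load 425/425]
  50 → container 3 (new)  [load 50/425]
3 containers opened.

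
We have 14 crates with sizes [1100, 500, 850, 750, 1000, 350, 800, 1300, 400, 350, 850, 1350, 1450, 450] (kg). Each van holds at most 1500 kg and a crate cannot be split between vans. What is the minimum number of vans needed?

Total = 1450 + 1350 + 1300 + 1100 + 1000 + 850 + 850 + 800 + 750 + 500 + 450 + 400 + 350 + 350 = 11500 kg.
Lower bound: ⌈11500/1500⌉ = 8 vans.
A packing using 9 vans:
  van 1: 1450 = 1450
  van 2: 1350 = 1350
  van 3: 1300 = 1300
  van 4: 1100 + 400 = 1500
  van 5: 1000 + 500 = 1500
  van 6: 850 + 450 = 1300
  van 7: 850 + 350 = 1200
  van 8: 800 + 350 = 1150
  van 9: 750 = 750
No arrangement into 8 vans stays within capacity, so 9 is optimal.

9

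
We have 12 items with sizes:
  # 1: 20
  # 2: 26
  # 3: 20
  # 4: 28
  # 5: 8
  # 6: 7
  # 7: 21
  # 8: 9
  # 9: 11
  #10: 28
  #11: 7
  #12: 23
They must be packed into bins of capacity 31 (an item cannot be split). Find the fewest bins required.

8

Total = 28 + 28 + 26 + 23 + 21 + 20 + 20 + 11 + 9 + 8 + 7 + 7 = 208.
Lower bound: ⌈208/31⌉ = 7 bins.
A packing using 8 bins:
  bin 1: 28 = 28
  bin 2: 28 = 28
  bin 3: 26 = 26
  bin 4: 23 + 8 = 31
  bin 5: 21 + 9 = 30
  bin 6: 20 + 11 = 31
  bin 7: 20 + 7 = 27
  bin 8: 7 = 7
No arrangement into 7 bins stays within capacity, so 8 is optimal.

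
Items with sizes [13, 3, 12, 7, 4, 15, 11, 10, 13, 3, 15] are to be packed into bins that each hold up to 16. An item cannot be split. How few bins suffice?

8

Total = 15 + 15 + 13 + 13 + 12 + 11 + 10 + 7 + 4 + 3 + 3 = 106.
Lower bound: ⌈106/16⌉ = 7 bins.
A packing using 8 bins:
  bin 1: 15 = 15
  bin 2: 15 = 15
  bin 3: 13 + 3 = 16
  bin 4: 13 + 3 = 16
  bin 5: 12 + 4 = 16
  bin 6: 11 = 11
  bin 7: 10 = 10
  bin 8: 7 = 7
No arrangement into 7 bins stays within capacity, so 8 is optimal.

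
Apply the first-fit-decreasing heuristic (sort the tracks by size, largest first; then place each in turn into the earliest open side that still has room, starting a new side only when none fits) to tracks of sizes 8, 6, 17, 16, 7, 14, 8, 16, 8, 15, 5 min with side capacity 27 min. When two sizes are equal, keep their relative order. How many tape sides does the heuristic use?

5

Sorted descending: 17, 16, 16, 15, 14, 8, 8, 8, 7, 6, 5.
  17 → side 1 (new)  [load 17/27]
  16 → side 2 (new)  [load 16/27]
  16 → side 3 (new)  [load 16/27]
  15 → side 4 (new)  [load 15/27]
  14 → side 5 (new)  [load 14/27]
  8 → side 1  [load 25/27]
  8 → side 2  [load 24/27]
  8 → side 3  [load 24/27]
  7 → side 4  [load 22/27]
  6 → side 5  [load 20/27]
  5 → side 4  [load 27/27]
5 tape sides opened.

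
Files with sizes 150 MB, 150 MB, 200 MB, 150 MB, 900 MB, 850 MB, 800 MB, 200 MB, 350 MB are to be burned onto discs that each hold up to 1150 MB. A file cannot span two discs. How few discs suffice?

Total = 900 + 850 + 800 + 350 + 200 + 200 + 150 + 150 + 150 = 3750 MB.
Lower bound: ⌈3750/1150⌉ = 4 discs.
A packing using 4 discs:
  disc 1: 900 + 200 = 1100
  disc 2: 850 + 200 = 1050
  disc 3: 800 + 350 = 1150
  disc 4: 150 + 150 + 150 = 450
This matches the lower bound, so 4 is optimal.

4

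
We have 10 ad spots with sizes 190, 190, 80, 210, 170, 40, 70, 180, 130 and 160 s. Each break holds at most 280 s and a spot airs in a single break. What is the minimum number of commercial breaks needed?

7

Total = 210 + 190 + 190 + 180 + 170 + 160 + 130 + 80 + 70 + 40 = 1420 s.
Lower bound: ⌈1420/280⌉ = 6 commercial breaks.
A packing using 7 commercial breaks:
  break 1: 210 + 70 = 280
  break 2: 190 + 80 = 270
  break 3: 190 + 40 = 230
  break 4: 180 = 180
  break 5: 170 = 170
  break 6: 160 = 160
  break 7: 130 = 130
No arrangement into 6 commercial breaks stays within capacity, so 7 is optimal.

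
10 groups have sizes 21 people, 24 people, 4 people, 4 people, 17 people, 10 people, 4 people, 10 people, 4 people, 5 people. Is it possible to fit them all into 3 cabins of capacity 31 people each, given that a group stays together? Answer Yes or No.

Total = 103 people; ⌈103/31⌉ = 4.
At least 4 cabins are required, but only 3 are allowed.

No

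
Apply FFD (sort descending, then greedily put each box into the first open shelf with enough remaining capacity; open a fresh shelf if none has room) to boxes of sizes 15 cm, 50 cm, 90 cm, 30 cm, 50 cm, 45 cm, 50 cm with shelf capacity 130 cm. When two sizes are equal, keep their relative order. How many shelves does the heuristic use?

Sorted descending: 90, 50, 50, 50, 45, 30, 15.
  90 → shelf 1 (new)  [load 90/130]
  50 → shelf 2 (new)  [load 50/130]
  50 → shelf 2  [load 100/130]
  50 → shelf 3 (new)  [load 50/130]
  45 → shelf 3  [load 95/130]
  30 → shelf 1  [load 120/130]
  15 → shelf 2  [load 115/130]
3 shelves opened.

3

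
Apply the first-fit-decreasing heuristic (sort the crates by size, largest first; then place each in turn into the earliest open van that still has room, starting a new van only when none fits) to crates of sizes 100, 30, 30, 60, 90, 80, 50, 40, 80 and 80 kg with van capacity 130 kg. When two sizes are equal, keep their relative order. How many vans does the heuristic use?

Sorted descending: 100, 90, 80, 80, 80, 60, 50, 40, 30, 30.
  100 → van 1 (new)  [load 100/130]
  90 → van 2 (new)  [load 90/130]
  80 → van 3 (new)  [load 80/130]
  80 → van 4 (new)  [load 80/130]
  80 → van 5 (new)  [load 80/130]
  60 → van 6 (new)  [load 60/130]
  50 → van 3  [load 130/130]
  40 → van 2  [load 130/130]
  30 → van 1  [load 130/130]
  30 → van 4  [load 110/130]
6 vans opened.

6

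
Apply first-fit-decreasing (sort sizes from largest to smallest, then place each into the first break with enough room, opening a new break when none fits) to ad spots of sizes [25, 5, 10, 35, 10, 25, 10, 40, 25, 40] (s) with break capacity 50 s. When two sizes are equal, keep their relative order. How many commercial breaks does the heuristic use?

5

Sorted descending: 40, 40, 35, 25, 25, 25, 10, 10, 10, 5.
  40 → break 1 (new)  [load 40/50]
  40 → break 2 (new)  [load 40/50]
  35 → break 3 (new)  [load 35/50]
  25 → break 4 (new)  [load 25/50]
  25 → break 4  [load 50/50]
  25 → break 5 (new)  [load 25/50]
  10 → break 1  [load 50/50]
  10 → break 2  [load 50/50]
  10 → break 3  [load 45/50]
  5 → break 3  [load 50/50]
5 commercial breaks opened.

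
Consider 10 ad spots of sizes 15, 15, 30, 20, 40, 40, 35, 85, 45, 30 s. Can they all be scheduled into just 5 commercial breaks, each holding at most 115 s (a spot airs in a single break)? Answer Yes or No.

A valid assignment using 4 commercial breaks:
  break 1: 85 + 30 = 115
  break 2: 45 + 40 + 30 = 115
  break 3: 40 + 35 + 20 + 15 = 110
  break 4: 15 = 15
That uses only 4 ≤ 5, so 5 commercial breaks are enough.

Yes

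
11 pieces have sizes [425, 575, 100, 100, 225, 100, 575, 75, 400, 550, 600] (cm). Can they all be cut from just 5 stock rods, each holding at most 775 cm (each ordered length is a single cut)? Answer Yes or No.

No

Total = 3725 cm; ⌈3725/775⌉ = 5.
6 pieces each exceed half the capacity and cannot share a stock rod, forcing at least 6 stock rods.
At least 6 stock rods are required, but only 5 are allowed.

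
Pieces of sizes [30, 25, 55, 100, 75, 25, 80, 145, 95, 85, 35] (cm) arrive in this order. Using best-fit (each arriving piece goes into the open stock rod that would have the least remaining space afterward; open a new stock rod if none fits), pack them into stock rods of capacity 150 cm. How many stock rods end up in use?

  30 → stock rod 1 (new)  [load 30/150]
  25 → stock rod 1  [load 55/150]
  55 → stock rod 1  [load 110/150]
  100 → stock rod 2 (new)  [load 100/150]
  75 → stock rod 3 (new)  [load 75/150]
  25 → stock rod 1  [load 135/150]
  80 → stock rod 4 (new)  [load 80/150]
  145 → stock rod 5 (new)  [load 145/150]
  95 → stock rod 6 (new)  [load 95/150]
  85 → stock rod 7 (new)  [load 85/150]
  35 → stock rod 2  [load 135/150]
7 stock rods opened.

7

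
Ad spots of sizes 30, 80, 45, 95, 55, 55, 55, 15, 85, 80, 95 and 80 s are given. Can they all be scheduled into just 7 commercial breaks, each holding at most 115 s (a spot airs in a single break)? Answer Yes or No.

Total = 770 s; ⌈770/115⌉ = 7.
The bound of 7 does not rule out 7, but exhaustive search shows no assignment into 7 commercial breaks of capacity 115 s exists — the minimum is 8.

No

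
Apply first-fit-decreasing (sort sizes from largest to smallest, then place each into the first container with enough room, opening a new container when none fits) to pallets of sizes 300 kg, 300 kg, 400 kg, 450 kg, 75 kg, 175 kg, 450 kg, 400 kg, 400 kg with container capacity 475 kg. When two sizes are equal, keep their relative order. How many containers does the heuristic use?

Sorted descending: 450, 450, 400, 400, 400, 300, 300, 175, 75.
  450 → container 1 (new)  [load 450/475]
  450 → container 2 (new)  [load 450/475]
  400 → container 3 (new)  [load 400/475]
  400 → container 4 (new)  [load 400/475]
  400 → container 5 (new)  [load 400/475]
  300 → container 6 (new)  [load 300/475]
  300 → container 7 (new)  [load 300/475]
  175 → container 6  [load 475/475]
  75 → container 3  [load 475/475]
7 containers opened.

7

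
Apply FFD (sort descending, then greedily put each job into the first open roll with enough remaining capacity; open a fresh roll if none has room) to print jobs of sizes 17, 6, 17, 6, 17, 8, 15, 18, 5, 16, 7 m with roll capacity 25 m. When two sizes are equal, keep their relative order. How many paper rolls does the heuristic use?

6

Sorted descending: 18, 17, 17, 17, 16, 15, 8, 7, 6, 6, 5.
  18 → roll 1 (new)  [load 18/25]
  17 → roll 2 (new)  [load 17/25]
  17 → roll 3 (new)  [load 17/25]
  17 → roll 4 (new)  [load 17/25]
  16 → roll 5 (new)  [load 16/25]
  15 → roll 6 (new)  [load 15/25]
  8 → roll 2  [load 25/25]
  7 → roll 1  [load 25/25]
  6 → roll 3  [load 23/25]
  6 → roll 4  [load 23/25]
  5 → roll 5  [load 21/25]
6 paper rolls opened.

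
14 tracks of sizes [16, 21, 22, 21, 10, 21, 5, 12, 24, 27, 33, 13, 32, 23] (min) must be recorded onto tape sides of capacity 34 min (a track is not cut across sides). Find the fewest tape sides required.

Total = 33 + 32 + 27 + 24 + 23 + 22 + 21 + 21 + 21 + 16 + 13 + 12 + 10 + 5 = 280 min.
Lower bound: ⌈280/34⌉ = 9 tape sides.
A packing using 10 tape sides:
  side 1: 33 = 33
  side 2: 32 = 32
  side 3: 27 + 5 = 32
  side 4: 24 + 10 = 34
  side 5: 23 = 23
  side 6: 22 + 12 = 34
  side 7: 21 + 13 = 34
  side 8: 21 = 21
  side 9: 21 = 21
  side 10: 16 = 16
No arrangement into 9 tape sides stays within capacity, so 10 is optimal.

10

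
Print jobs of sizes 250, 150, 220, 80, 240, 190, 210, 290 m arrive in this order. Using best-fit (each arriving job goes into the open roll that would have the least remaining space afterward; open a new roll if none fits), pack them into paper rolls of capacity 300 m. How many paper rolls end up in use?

7

  250 → roll 1 (new)  [load 250/300]
  150 → roll 2 (new)  [load 150/300]
  220 → roll 3 (new)  [load 220/300]
  80 → roll 3  [load 300/300]
  240 → roll 4 (new)  [load 240/300]
  190 → roll 5 (new)  [load 190/300]
  210 → roll 6 (new)  [load 210/300]
  290 → roll 7 (new)  [load 290/300]
7 paper rolls opened.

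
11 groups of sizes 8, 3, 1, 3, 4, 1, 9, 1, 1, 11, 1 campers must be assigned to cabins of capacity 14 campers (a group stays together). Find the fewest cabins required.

Total = 11 + 9 + 8 + 4 + 3 + 3 + 1 + 1 + 1 + 1 + 1 = 43 campers.
Lower bound: ⌈43/14⌉ = 4 cabins.
A packing using 4 cabins:
  cabin 1: 11 + 3 = 14
  cabin 2: 9 + 4 + 1 = 14
  cabin 3: 8 + 3 + 1 + 1 + 1 = 14
  cabin 4: 1 = 1
This matches the lower bound, so 4 is optimal.

4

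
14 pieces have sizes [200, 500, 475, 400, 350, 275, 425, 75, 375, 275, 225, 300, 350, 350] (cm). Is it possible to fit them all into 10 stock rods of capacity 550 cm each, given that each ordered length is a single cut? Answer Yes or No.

A valid assignment using 10 stock rods:
  stock rod 1: 500 = 500
  stock rod 2: 475 + 75 = 550
  stock rod 3: 425 = 425
  stock rod 4: 400 = 400
  stock rod 5: 375 = 375
  stock rod 6: 350 + 200 = 550
  stock rod 7: 350 = 350
  stock rod 8: 350 = 350
  stock rod 9: 300 + 225 = 525
  stock rod 10: 275 + 275 = 550
Every load is within 550 cm, so 10 stock rods suffice.

Yes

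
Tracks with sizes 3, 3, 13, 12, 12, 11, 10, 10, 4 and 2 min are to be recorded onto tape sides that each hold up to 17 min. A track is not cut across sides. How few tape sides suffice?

6

Total = 13 + 12 + 12 + 11 + 10 + 10 + 4 + 3 + 3 + 2 = 80 min.
Lower bound: ⌈80/17⌉ = 5 tape sides.
Also, 6 tracks each exceed 17/2 min, and no two of those can share a side, so at least 6 tape sides are needed.
A packing using 6 tape sides:
  side 1: 13 + 4 = 17
  side 2: 12 + 3 + 2 = 17
  side 3: 12 + 3 = 15
  side 4: 11 = 11
  side 5: 10 = 10
  side 6: 10 = 10
This matches the lower bound, so 6 is optimal.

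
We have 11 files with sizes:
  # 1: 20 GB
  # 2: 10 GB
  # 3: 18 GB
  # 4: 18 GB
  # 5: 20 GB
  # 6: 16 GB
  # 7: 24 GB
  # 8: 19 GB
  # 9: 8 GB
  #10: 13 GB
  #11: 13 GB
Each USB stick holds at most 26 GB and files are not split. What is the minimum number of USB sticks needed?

8

Total = 24 + 20 + 20 + 19 + 18 + 18 + 16 + 13 + 13 + 10 + 8 = 179 GB.
Lower bound: ⌈179/26⌉ = 7 USB sticks.
A packing using 8 USB sticks:
  USB stick 1: 24 = 24
  USB stick 2: 20 = 20
  USB stick 3: 20 = 20
  USB stick 4: 19 = 19
  USB stick 5: 18 + 8 = 26
  USB stick 6: 18 = 18
  USB stick 7: 16 + 10 = 26
  USB stick 8: 13 + 13 = 26
No arrangement into 7 USB sticks stays within capacity, so 8 is optimal.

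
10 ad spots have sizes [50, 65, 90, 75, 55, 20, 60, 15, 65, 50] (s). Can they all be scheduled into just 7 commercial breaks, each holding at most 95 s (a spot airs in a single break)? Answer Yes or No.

No

Total = 545 s; ⌈545/95⌉ = 6.
8 ad spots each exceed half the capacity and cannot share a break, forcing at least 8 commercial breaks.
At least 8 commercial breaks are required, but only 7 are allowed.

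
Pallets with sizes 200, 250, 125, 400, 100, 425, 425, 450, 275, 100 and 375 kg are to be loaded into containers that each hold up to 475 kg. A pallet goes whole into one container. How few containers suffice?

Total = 450 + 425 + 425 + 400 + 375 + 275 + 250 + 200 + 125 + 100 + 100 = 3125 kg.
Lower bound: ⌈3125/475⌉ = 7 containers.
A packing using 7 containers:
  container 1: 450 = 450
  container 2: 425 = 425
  container 3: 425 = 425
  container 4: 400 = 400
  container 5: 375 + 100 = 475
  container 6: 275 + 200 = 475
  container 7: 250 + 125 + 100 = 475
This matches the lower bound, so 7 is optimal.

7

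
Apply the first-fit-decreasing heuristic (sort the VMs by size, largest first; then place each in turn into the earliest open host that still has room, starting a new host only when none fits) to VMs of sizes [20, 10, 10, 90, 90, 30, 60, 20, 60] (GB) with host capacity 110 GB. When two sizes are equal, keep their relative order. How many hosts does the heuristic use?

Sorted descending: 90, 90, 60, 60, 30, 20, 20, 10, 10.
  90 → host 1 (new)  [load 90/110]
  90 → host 2 (new)  [load 90/110]
  60 → host 3 (new)  [load 60/110]
  60 → host 4 (new)  [load 60/110]
  30 → host 3  [load 90/110]
  20 → host 1  [load 110/110]
  20 → host 2  [load 110/110]
  10 → host 3  [load 100/110]
  10 → host 3  [load 110/110]
4 hosts opened.

4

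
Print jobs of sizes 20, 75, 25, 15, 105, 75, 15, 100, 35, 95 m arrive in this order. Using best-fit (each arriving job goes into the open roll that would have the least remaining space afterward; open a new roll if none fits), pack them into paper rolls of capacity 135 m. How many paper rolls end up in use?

  20 → roll 1 (new)  [load 20/135]
  75 → roll 1  [load 95/135]
  25 → roll 1  [load 120/135]
  15 → roll 1  [load 135/135]
  105 → roll 2 (new)  [load 105/135]
  75 → roll 3 (new)  [load 75/135]
  15 → roll 2  [load 120/135]
  100 → roll 4 (new)  [load 100/135]
  35 → roll 4  [load 135/135]
  95 → roll 5 (new)  [load 95/135]
5 paper rolls opened.

5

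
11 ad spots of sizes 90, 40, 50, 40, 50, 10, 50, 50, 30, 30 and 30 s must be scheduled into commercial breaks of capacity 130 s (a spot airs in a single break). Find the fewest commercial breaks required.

4

Total = 90 + 50 + 50 + 50 + 50 + 40 + 40 + 30 + 30 + 30 + 10 = 470 s.
Lower bound: ⌈470/130⌉ = 4 commercial breaks.
A packing using 4 commercial breaks:
  break 1: 90 + 40 = 130
  break 2: 50 + 50 + 30 = 130
  break 3: 50 + 50 + 30 = 130
  break 4: 40 + 30 + 10 = 80
This matches the lower bound, so 4 is optimal.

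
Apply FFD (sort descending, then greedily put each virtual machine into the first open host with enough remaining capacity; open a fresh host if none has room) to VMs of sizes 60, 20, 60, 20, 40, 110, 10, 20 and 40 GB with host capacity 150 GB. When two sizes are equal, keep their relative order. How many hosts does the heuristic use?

Sorted descending: 110, 60, 60, 40, 40, 20, 20, 20, 10.
  110 → host 1 (new)  [load 110/150]
  60 → host 2 (new)  [load 60/150]
  60 → host 2  [load 120/150]
  40 → host 1  [load 150/150]
  40 → host 3 (new)  [load 40/150]
  20 → host 2  [load 140/150]
  20 → host 3  [load 60/150]
  20 → host 3  [load 80/150]
  10 → host 2  [load 150/150]
3 hosts opened.

3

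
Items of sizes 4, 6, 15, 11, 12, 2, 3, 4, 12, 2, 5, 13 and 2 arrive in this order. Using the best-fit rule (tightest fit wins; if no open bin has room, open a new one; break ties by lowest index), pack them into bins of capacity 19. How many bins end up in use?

  4 → bin 1 (new)  [load 4/19]
  6 → bin 1  [load 10/19]
  15 → bin 2 (new)  [load 15/19]
  11 → bin 3 (new)  [load 11/19]
  12 → bin 4 (new)  [load 12/19]
  2 → bin 2  [load 17/19]
  3 → bin 4  [load 15/19]
  4 → bin 4  [load 19/19]
  12 → bin 5 (new)  [load 12/19]
  2 → bin 2  [load 19/19]
  5 → bin 5  [load 17/19]
  13 → bin 6 (new)  [load 13/19]
  2 → bin 5  [load 19/19]
6 bins opened.

6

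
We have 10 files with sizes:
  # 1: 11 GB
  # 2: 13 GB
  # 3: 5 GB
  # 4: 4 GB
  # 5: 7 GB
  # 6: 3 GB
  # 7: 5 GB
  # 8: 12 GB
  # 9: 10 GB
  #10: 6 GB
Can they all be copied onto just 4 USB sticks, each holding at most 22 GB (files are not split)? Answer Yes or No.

Yes

A valid assignment using 4 USB sticks:
  USB stick 1: 13 + 7 = 20
  USB stick 2: 12 + 10 = 22
  USB stick 3: 11 + 6 + 5 = 22
  USB stick 4: 5 + 4 + 3 = 12
Every load is within 22 GB, so 4 USB sticks suffice.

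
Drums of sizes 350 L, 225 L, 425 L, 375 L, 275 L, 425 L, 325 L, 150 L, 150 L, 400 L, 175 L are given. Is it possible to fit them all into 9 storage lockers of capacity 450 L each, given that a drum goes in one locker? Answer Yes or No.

Yes

A valid assignment using 9 storage lockers:
  locker 1: 425 = 425
  locker 2: 425 = 425
  locker 3: 400 = 400
  locker 4: 375 = 375
  locker 5: 350 = 350
  locker 6: 325 = 325
  locker 7: 275 + 175 = 450
  locker 8: 225 + 150 = 375
  locker 9: 150 = 150
Every load is within 450 L, so 9 storage lockers suffice.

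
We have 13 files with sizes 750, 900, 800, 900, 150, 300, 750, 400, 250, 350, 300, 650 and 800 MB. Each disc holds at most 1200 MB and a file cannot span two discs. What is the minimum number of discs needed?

Total = 900 + 900 + 800 + 800 + 750 + 750 + 650 + 400 + 350 + 300 + 300 + 250 + 150 = 7300 MB.
Lower bound: ⌈7300/1200⌉ = 7 discs.
A packing using 7 discs:
  disc 1: 900 + 300 = 1200
  disc 2: 900 + 300 = 1200
  disc 3: 800 + 400 = 1200
  disc 4: 800 + 350 = 1150
  disc 5: 750 + 250 + 150 = 1150
  disc 6: 750 = 750
  disc 7: 650 = 650
This matches the lower bound, so 7 is optimal.

7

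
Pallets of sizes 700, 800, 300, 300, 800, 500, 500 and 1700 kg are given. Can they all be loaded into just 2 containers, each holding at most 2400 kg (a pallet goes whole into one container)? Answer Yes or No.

Total = 5600 kg; ⌈5600/2400⌉ = 3.
At least 3 containers are required, but only 2 are allowed.

No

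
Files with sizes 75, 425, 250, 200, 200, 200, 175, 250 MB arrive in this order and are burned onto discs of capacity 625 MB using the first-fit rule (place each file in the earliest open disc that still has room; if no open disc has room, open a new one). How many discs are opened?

  75 → disc 1 (new)  [load 75/625]
  425 → disc 1  [load 500/625]
  250 → disc 2 (new)  [load 250/625]
  200 → disc 2  [load 450/625]
  200 → disc 3 (new)  [load 200/625]
  200 → disc 3  [load 400/625]
  175 → disc 2  [load 625/625]
  250 → disc 4 (new)  [load 250/625]
4 discs opened.

4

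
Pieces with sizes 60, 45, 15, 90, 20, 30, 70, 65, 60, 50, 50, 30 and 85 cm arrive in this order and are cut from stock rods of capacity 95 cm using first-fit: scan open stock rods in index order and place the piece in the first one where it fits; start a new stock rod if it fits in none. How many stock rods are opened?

  60 → stock rod 1 (new)  [load 60/95]
  45 → stock rod 2 (new)  [load 45/95]
  15 → stock rod 1  [load 75/95]
  90 → stock rod 3 (new)  [load 90/95]
  20 → stock rod 1  [load 95/95]
  30 → stock rod 2  [load 75/95]
  70 → stock rod 4 (new)  [load 70/95]
  65 → stock rod 5 (new)  [load 65/95]
  60 → stock rod 6 (new)  [load 60/95]
  50 → stock rod 7 (new)  [load 50/95]
  50 → stock rod 8 (new)  [load 50/95]
  30 → stock rod 5  [load 95/95]
  85 → stock rod 9 (new)  [load 85/95]
9 stock rods opened.

9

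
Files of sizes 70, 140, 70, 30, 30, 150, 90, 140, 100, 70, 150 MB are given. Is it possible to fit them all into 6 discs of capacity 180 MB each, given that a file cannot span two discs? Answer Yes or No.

No

Total = 1040 MB; ⌈1040/180⌉ = 6.
The bound of 6 does not rule out 6, but exhaustive search shows no assignment into 6 discs of capacity 180 MB exists — the minimum is 7.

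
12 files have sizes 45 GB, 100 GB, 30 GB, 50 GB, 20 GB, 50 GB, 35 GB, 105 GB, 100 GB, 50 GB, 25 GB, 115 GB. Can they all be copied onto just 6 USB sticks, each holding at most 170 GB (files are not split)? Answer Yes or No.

Yes

A valid assignment using 5 USB sticks:
  USB stick 1: 115 + 50 = 165
  USB stick 2: 105 + 50 = 155
  USB stick 3: 100 + 50 + 20 = 170
  USB stick 4: 100 + 45 + 25 = 170
  USB stick 5: 35 + 30 = 65
That uses only 5 ≤ 6, so 6 USB sticks are enough.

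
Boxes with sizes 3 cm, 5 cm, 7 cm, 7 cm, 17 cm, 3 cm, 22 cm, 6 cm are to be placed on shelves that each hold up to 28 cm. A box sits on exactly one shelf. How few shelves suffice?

Total = 22 + 17 + 7 + 7 + 6 + 5 + 3 + 3 = 70 cm.
Lower bound: ⌈70/28⌉ = 3 shelves.
A packing using 3 shelves:
  shelf 1: 22 + 6 = 28
  shelf 2: 17 + 7 + 3 = 27
  shelf 3: 7 + 5 + 3 = 15
This matches the lower bound, so 3 is optimal.

3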